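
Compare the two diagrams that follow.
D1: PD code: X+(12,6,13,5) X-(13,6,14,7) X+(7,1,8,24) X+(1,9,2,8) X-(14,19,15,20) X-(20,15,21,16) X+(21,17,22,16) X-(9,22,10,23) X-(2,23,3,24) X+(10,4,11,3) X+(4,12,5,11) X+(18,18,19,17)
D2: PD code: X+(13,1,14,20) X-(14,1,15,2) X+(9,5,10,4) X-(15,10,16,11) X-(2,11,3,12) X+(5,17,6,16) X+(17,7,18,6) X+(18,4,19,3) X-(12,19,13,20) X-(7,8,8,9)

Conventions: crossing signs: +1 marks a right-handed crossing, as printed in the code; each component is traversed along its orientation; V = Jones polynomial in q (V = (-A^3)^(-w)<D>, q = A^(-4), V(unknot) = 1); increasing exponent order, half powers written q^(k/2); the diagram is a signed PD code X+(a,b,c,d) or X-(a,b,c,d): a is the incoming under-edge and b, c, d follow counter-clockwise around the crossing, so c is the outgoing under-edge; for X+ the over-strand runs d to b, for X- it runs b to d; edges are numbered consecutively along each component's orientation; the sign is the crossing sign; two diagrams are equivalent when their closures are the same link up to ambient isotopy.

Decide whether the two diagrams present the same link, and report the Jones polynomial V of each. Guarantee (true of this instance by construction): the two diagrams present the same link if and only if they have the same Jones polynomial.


equivalent: no
D1 (bracket -A^-10 + A^-6 + A^2; 12 crossings at w = +2): V = q + q^3 - q^4
V(D2) = 1  [10 crossings, <D> = 1, w = 0]
observation: 2 classes among 2 diagrams; unequal V(q) rules out equality


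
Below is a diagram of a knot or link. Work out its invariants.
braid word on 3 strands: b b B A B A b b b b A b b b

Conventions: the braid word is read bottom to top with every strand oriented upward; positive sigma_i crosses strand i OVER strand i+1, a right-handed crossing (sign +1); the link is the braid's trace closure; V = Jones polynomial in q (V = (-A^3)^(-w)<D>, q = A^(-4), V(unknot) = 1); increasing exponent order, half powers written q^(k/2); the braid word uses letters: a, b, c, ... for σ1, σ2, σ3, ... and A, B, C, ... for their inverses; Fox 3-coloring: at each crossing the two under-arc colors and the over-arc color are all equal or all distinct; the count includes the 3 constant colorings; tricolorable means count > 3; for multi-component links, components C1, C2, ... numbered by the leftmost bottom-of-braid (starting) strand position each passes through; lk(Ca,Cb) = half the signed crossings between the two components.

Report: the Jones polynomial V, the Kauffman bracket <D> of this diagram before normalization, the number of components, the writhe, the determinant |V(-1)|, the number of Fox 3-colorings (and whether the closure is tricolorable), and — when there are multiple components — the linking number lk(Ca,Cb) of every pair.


Jones polynomial: V(q) = 1 - q + 3q^2 - 3q^3 + 3q^4 - 4q^5 + 3q^6 - 2q^7 + q^8
<D> = A^-20 - 2A^-16 + 3A^-12 - 4A^-8 + 3A^-4 - 3 + 3A^4 - A^8 + A^12; writhe +4
components 1, writhe +4 (14 crossings)
3-colorings: 9 of 3^14, det 21 — tricolorable
note: |V(-1)| = 21: so tricolorable, since 3 divides 21


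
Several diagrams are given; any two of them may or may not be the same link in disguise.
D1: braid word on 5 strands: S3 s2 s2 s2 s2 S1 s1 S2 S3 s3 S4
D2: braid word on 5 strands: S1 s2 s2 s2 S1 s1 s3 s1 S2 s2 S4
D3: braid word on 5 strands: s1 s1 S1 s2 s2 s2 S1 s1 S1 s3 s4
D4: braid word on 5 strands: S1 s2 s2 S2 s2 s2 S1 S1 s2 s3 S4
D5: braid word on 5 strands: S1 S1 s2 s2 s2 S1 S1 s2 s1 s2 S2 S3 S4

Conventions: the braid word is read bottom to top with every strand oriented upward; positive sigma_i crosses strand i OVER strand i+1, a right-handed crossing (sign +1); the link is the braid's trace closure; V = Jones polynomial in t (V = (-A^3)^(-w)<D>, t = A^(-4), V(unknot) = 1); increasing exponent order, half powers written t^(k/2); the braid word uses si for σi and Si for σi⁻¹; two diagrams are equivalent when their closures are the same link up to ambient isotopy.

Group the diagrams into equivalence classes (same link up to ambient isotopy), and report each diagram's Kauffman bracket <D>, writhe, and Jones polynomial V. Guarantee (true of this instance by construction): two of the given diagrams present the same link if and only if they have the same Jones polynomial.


equivalence classes: {D1, D2, D3} | {D4, D5}
D1 (bracket -A^-15 + A^-7 + A^-3 + A; 11 crossings at w = +1): V = -t^(1/2) - t^(3/2) - t^(5/2) + t^(9/2)
V(D2) = -t^(1/2) - t^(3/2) - t^(5/2) + t^(9/2)  [11 crossings, <D> = -A^-9 + A^-1 + A^3 + A^7, w = +3]
V(D3) = -t^(1/2) - t^(3/2) - t^(5/2) + t^(9/2)  (w +5, c 11, <D> = -A^-3 + A^5 + A^9 + A^13)
D4 (bracket A^-15 - 2A^-11 + 3A^-7 - 3A^-3 + 4A - 2A^5 + 2A^9 - A^13; 11 crossings at w = +1): V = t^(-5/2) - 2t^(-3/2) + 2t^(-1/2) - 4t^(1/2) + 3t^(3/2) - 3t^(5/2) + 2t^(7/2) - t^(9/2)
D5 (bracket A^-21 - 2A^-17 + 3A^-13 - 3A^-9 + 4A^-5 - 2A^-1 + 2A^3 - A^7; 13 crossings at w = -1): V = t^(-5/2) - 2t^(-3/2) + 2t^(-1/2) - 4t^(1/2) + 3t^(3/2) - 3t^(5/2) + 2t^(7/2) - t^(9/2)
key observation: 2 values of V(t) split the 5 diagrams


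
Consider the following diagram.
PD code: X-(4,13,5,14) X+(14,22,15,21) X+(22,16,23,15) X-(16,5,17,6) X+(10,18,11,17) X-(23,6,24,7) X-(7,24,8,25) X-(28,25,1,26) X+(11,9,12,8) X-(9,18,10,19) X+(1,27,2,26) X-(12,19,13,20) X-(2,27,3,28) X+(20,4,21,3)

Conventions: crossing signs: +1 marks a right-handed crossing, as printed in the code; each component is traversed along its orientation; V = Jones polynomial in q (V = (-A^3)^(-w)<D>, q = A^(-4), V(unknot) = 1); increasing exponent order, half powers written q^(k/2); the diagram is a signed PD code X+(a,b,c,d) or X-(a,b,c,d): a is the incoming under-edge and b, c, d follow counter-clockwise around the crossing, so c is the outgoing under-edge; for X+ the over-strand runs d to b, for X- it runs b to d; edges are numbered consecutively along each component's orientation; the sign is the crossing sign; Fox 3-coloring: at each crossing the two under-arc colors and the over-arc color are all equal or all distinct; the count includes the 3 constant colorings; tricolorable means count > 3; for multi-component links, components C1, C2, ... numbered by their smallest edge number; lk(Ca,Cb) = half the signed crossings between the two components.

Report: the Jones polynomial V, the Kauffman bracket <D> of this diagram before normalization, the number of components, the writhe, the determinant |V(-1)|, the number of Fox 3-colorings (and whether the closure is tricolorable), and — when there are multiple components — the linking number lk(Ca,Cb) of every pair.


V(q) = -q^-5 + q^-4 - q^-3 + 2q^-2 - q^-1 + 2 - q
bracket: -A^-10 + 2A^-6 - A^-2 + 2A^2 - A^6 + A^10 - A^14, w = -2
1 component, writhe -2, over 14 crossings
det 9, colorings 9 of 3^14 — tricolorable
observation: V spans 6 powers of q: at least 6 crossings in any diagram


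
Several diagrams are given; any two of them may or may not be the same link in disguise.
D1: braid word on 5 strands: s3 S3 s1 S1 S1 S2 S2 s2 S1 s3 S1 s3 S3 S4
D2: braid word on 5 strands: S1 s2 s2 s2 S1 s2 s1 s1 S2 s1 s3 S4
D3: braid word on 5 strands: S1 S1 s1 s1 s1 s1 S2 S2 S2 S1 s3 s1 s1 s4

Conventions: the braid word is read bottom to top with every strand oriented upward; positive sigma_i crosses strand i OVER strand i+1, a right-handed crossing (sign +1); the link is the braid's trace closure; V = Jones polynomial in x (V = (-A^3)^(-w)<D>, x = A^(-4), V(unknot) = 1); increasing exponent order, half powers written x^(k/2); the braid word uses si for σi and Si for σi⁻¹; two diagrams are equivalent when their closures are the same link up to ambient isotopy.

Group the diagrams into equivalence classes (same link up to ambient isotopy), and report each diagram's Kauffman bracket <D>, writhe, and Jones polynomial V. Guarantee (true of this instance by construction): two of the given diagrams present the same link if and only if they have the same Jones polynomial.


classes: {D1} | {D2} | {D3}
V(D1) = -x^-4 + x^-3 + x^-1  [14 crossings, <D> = A^-8 + 1 - A^4, w = -4]
V(D2) = x - x^2 + 2x^3 - x^4 + x^5 - x^6  (w +4, c 12, <D> = -A^-12 + A^-8 - A^-4 + 2 - A^4 + A^8)
D3 (bracket -A^-6 + A^-2 - A^2 + 3A^6 - A^10 + A^14 - A^18; 14 crossings at w = +2): V = -x^-3 + x^-2 - x^-1 + 3 - x + x^2 - x^3
note: 3 classes among 3 diagrams; unequal V(x) rules out equality


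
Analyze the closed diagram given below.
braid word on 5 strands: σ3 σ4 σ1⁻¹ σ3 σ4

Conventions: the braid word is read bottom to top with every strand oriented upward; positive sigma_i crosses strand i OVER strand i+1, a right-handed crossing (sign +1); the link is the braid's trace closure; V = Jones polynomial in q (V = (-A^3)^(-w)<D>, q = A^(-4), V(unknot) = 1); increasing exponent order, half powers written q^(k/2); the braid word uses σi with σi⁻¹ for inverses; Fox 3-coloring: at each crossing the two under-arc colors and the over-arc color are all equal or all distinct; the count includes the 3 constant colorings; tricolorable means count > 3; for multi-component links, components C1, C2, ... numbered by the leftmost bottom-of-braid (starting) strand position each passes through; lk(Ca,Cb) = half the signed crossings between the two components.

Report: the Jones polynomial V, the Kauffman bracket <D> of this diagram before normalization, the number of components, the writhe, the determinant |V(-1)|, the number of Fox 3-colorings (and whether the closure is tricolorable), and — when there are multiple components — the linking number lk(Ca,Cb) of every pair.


V = -q^(1/2) - q^(3/2) - q^(5/2) + q^(9/2)
<D> = -A^-9 + A^-1 + A^3 + A^7 (w = +3)
2 components over 5 crossings, w = +3
lk(C1,C2): 0
27 Fox colorings among 3^5, |V(-1)| = 0: tricolorable
why: summing lk over 1 pair gives 0


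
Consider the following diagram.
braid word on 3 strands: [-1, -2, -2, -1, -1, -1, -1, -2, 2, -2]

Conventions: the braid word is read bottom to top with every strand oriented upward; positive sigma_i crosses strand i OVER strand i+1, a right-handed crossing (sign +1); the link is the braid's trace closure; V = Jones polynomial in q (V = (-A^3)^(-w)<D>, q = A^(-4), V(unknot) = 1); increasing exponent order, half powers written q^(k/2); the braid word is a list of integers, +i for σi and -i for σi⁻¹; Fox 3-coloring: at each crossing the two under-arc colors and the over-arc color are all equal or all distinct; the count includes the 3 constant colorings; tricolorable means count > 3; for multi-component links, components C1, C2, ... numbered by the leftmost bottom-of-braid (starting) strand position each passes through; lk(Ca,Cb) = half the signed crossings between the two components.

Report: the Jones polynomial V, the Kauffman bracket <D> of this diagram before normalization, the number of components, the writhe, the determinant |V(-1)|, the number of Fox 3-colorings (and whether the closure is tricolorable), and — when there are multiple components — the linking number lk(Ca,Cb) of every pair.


V = -q^-10 + q^-9 - q^-8 + q^-7 - q^-6 + q^-5 + q^-3
<D> = A^-12 + A^-4 - 1 + A^4 - A^8 + A^12 - A^16 (w = -8)
1 component over 10 crossings, w = -8
3 Fox colorings among 3^10, |V(-1)| = 7: not tricolorable
why: det 7 = |V(-1)|; not divisible by 3, so not tricolorable


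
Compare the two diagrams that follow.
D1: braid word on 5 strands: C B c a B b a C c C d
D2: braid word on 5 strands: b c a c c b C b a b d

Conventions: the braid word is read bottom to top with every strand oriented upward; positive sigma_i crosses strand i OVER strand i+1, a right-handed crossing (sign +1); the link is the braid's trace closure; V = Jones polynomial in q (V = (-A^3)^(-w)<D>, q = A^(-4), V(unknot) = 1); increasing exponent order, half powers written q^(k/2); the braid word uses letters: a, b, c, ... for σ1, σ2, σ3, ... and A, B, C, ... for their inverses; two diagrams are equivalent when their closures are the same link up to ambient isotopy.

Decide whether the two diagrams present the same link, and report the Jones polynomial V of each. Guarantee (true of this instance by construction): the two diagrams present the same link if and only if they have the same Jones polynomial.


equivalent: no
V(D1) = -q^(1/2) - q^(5/2)  (w +1, c 11, <D> = A^-7 + A)
V(D2) = -q^(5/2) + q^(7/2) - 3q^(9/2) + 3q^(11/2) - 4q^(13/2) + 3q^(15/2) - 3q^(17/2) + 2q^(19/2)  (w +9, c 11, <D> = -2A^-11 + 3A^-7 - 3A^-3 + 4A - 3A^5 + 3A^9 - A^13 + A^17)
why: comparing 2 Jones polynomials yields 2 groups


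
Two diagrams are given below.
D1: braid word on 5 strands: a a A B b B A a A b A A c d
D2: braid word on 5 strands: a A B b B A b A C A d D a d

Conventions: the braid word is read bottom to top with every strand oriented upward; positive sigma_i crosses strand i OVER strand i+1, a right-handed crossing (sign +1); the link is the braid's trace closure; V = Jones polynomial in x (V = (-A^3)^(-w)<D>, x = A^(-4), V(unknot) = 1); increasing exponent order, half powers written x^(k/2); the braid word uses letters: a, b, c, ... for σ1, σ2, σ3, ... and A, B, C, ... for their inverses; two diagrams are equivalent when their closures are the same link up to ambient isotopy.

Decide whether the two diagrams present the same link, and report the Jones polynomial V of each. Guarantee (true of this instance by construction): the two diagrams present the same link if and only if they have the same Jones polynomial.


equivalent: yes
D1 (bracket 1; 14 crossings at w = 0): V = 1
D2 (bracket A^-6; 14 crossings at w = -2): V = 1
key observation: one V(x) for all 2 diagrams — one class (guaranteed)


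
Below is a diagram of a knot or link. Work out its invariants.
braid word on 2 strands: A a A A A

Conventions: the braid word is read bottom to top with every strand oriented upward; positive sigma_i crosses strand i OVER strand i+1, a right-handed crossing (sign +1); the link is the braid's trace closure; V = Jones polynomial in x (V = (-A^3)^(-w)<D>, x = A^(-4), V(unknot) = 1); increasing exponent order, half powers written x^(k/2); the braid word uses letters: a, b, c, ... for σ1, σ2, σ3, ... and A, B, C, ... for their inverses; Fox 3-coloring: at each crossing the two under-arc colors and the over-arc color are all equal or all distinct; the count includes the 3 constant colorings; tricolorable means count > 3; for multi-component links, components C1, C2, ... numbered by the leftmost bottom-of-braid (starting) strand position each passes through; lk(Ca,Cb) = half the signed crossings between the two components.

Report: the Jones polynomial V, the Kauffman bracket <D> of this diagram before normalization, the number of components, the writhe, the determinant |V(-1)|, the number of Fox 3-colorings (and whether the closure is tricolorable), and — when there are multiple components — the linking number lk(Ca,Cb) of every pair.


V(x) = -x^-4 + x^-3 + x^-1
bracket: -A^-5 - A^3 + A^7, w = -3
1 component, writhe -3, over 5 crossings
det 3, colorings 9 of 3^5 — tricolorable
observation: V spans 3 powers of x: at least 3 crossings in any diagram


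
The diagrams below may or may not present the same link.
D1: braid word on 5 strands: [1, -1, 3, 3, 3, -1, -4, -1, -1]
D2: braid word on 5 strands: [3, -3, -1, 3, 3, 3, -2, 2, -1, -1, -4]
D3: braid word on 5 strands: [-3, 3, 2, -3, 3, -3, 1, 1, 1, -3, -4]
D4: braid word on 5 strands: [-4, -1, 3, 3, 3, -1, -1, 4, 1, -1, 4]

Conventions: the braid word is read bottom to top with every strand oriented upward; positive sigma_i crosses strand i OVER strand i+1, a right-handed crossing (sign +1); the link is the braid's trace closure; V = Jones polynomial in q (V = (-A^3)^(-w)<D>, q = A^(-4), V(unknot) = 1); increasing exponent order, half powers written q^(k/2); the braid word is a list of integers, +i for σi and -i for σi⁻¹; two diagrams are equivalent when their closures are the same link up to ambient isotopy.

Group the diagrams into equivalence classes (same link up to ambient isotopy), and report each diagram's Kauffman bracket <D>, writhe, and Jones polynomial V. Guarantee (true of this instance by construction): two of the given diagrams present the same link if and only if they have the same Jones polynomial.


grouping into links: {D1, D2, D4} | {D3}
V(D1) = q^(-7/2) - 2q^(-1/2) - 2q^(1/2) + q^(7/2)  (w -1, c 9, <D> = -A^-17 + 2A^-5 + 2A^-1 - A^11)
V(D2) = q^(-7/2) - 2q^(-1/2) - 2q^(1/2) + q^(7/2)  (w -1, c 11, <D> = -A^-17 + 2A^-5 + 2A^-1 - A^11)
V(D3) = -q^(-3/2) - 2q^(1/2) + q^(3/2) - q^(5/2) + q^(7/2)  (w +1, c 11, <D> = -A^-11 + A^-7 - A^-3 + 2A + A^9)
V(D4) = q^(-7/2) - 2q^(-1/2) - 2q^(1/2) + q^(7/2)  (w +1, c 11, <D> = -A^-11 + 2A + 2A^5 - A^17)
why: V(q) takes 2 values over 4 diagrams, fixing the grouping


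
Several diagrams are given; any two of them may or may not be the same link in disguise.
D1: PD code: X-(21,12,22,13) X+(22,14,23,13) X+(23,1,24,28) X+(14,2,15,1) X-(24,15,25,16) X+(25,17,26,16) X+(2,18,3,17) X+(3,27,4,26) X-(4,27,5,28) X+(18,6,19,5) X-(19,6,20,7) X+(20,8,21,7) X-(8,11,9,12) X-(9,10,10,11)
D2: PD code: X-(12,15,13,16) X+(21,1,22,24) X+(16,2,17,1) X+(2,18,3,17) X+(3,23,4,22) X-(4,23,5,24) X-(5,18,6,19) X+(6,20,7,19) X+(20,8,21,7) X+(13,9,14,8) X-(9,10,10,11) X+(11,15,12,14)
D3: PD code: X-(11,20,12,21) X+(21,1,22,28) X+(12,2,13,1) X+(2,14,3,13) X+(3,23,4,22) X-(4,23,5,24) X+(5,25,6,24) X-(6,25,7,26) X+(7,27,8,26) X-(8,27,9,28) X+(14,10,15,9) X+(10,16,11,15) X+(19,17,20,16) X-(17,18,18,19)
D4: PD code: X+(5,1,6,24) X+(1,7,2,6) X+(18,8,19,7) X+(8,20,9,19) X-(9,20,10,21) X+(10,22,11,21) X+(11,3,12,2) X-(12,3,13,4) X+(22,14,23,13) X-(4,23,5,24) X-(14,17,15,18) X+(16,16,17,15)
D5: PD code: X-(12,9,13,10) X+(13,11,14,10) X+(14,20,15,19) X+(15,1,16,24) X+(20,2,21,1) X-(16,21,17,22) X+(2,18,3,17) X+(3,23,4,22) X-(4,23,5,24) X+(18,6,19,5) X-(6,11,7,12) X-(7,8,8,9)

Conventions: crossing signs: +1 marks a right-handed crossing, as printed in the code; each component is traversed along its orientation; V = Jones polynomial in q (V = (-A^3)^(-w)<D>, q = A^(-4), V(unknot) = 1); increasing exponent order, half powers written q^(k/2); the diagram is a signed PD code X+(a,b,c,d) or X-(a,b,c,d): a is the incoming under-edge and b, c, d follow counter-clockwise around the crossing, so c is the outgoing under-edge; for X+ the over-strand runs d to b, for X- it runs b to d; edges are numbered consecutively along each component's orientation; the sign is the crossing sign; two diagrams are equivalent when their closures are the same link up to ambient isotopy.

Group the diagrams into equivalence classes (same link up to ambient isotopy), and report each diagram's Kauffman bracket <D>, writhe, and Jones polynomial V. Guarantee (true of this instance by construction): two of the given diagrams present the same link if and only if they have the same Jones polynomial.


classes: {D1, D2, D3, D4, D5}
V(D1) = q + q^3 - q^4  [14 crossings, <D> = -A^-10 + A^-6 + A^2, w = +2]
V(D2) = q + q^3 - q^4  (w +4, c 12, <D> = -A^-4 + 1 + A^8)
D3 (bracket -A^-4 + 1 + A^8; 14 crossings at w = +4): V = q + q^3 - q^4
D4 (bracket -A^-4 + 1 + A^8; 12 crossings at w = +4): V = q + q^3 - q^4
D5 (bracket -A^-10 + A^-6 + A^2; 12 crossings at w = +2): V = q + q^3 - q^4
note: one V(q) for all 5 diagrams — one class (guaranteed)


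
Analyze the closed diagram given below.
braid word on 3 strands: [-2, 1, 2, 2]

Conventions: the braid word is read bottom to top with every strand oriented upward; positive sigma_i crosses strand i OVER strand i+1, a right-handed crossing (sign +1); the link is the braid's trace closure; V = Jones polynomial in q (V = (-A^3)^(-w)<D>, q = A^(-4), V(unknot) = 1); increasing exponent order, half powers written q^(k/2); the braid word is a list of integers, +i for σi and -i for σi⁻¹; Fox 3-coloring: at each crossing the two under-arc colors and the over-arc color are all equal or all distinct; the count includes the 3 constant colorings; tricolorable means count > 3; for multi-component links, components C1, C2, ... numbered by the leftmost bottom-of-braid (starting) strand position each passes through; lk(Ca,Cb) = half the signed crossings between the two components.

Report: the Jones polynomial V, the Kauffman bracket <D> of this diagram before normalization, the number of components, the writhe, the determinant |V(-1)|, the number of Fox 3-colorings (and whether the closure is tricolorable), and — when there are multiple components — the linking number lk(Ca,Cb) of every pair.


Jones polynomial: V(q) = 1
<D> = A^6; writhe +2
components 1, writhe +2 (4 crossings)
3-colorings: 3 of 3^4, det 1 — not tricolorable
note: w = +2 (over 4 crossings) is diagram-only; (-A^3)^(-2) removes it from V


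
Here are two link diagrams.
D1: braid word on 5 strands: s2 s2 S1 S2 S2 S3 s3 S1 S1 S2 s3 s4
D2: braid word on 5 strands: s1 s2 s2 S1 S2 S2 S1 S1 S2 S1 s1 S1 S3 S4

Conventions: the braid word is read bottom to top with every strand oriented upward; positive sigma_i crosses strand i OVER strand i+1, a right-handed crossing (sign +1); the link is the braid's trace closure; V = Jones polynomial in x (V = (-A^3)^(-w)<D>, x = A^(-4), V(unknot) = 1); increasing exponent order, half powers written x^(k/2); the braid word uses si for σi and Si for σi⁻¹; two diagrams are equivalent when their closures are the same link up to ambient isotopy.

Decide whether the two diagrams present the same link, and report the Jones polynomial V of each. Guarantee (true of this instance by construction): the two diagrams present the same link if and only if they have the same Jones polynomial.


equivalent: yes
D1 (bracket A^-2 - A^2 + 2A^6 - A^10 + A^14 - A^18; 12 crossings at w = -2): V = -x^-6 + x^-5 - x^-4 + 2x^-3 - x^-2 + x^-1
D2 (bracket A^-14 - A^-10 + 2A^-6 - A^-2 + A^2 - A^6; 14 crossings at w = -6): V = -x^-6 + x^-5 - x^-4 + 2x^-3 - x^-2 + x^-1
key observation: all 2 diagrams share one V(x), hence one class


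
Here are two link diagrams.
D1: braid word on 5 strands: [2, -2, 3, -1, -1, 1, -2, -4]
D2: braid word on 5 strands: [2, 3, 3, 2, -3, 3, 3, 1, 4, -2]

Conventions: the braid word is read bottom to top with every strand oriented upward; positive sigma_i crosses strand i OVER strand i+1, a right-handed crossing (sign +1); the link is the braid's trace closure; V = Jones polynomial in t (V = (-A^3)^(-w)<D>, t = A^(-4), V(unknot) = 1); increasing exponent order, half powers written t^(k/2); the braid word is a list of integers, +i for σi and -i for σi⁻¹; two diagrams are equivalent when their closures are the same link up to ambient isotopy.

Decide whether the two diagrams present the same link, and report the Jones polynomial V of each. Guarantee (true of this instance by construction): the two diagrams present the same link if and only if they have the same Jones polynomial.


equivalent: no
V(D1) = 1  (w -2, c 8, <D> = A^-6)
D2 (bracket -A^2 + A^6 + A^14; 10 crossings at w = +6): V = t + t^3 - t^4
why: comparing 2 Jones polynomials yields 2 groups


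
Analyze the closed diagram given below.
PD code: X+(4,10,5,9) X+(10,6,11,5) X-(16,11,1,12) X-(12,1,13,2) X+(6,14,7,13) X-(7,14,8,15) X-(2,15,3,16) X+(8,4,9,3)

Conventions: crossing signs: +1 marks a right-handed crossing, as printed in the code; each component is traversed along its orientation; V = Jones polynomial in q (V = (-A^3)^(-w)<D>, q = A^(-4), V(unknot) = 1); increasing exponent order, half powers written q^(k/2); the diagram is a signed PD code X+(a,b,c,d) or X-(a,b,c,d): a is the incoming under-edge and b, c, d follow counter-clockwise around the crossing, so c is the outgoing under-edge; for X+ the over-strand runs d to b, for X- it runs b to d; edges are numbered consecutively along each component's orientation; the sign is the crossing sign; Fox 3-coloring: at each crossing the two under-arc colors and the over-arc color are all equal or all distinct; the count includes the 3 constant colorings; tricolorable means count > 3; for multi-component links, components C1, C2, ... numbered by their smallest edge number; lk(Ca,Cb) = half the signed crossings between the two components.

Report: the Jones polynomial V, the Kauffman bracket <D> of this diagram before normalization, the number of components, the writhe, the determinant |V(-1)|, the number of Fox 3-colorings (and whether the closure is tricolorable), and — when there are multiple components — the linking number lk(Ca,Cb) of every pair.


V(q) = -q^-3 + q^-2 - q^-1 + 3 - q + q^2 - q^3
bracket: -A^-12 + A^-8 - A^-4 + 3 - A^4 + A^8 - A^12, w = 0
1 component, writhe 0, over 8 crossings
det 9, colorings 27 of 3^8 — tricolorable
observation: the span of V is 6, forcing >= 6 crossings in any diagram


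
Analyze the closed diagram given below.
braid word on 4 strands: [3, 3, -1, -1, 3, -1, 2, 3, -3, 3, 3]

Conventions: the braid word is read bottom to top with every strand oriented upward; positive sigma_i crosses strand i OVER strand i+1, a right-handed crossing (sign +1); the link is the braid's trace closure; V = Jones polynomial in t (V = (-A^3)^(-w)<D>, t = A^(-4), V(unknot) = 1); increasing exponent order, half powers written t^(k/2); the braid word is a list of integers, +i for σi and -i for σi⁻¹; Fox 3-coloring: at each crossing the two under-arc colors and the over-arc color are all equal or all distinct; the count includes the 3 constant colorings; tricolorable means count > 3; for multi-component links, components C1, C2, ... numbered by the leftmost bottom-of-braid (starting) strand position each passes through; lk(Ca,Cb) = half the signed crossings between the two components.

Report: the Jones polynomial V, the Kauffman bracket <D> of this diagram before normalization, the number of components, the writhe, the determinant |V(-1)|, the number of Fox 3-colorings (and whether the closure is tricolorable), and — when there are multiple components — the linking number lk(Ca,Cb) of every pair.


V(t) = -t^-2 + t^-1 - 1 + 3t - 2t^2 + 3t^3 - 2t^4 + t^5 - t^6
bracket: A^-15 - A^-11 + 2A^-7 - 3A^-3 + 2A - 3A^5 + A^9 - A^13 + A^17, w = +3
1 component, writhe +3, over 11 crossings
det 15, colorings 9 of 3^11 — tricolorable
observation: |V(-1)| = 15: so tricolorable, since 3 divides 15


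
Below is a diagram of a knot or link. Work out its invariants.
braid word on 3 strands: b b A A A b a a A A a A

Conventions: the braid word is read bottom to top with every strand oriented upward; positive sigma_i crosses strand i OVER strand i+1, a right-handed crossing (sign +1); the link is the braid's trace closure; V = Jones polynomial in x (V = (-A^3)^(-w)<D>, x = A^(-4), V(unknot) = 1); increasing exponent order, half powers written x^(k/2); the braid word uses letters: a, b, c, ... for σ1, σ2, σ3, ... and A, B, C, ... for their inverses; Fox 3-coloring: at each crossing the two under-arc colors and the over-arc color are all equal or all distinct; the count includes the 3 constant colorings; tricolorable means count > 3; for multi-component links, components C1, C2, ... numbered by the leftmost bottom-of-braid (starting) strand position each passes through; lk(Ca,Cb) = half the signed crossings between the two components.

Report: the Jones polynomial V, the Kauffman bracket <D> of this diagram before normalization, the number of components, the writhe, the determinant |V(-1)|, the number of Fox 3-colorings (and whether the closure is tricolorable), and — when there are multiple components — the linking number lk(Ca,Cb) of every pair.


Jones polynomial: V(x) = -x^-3 + x^-2 - x^-1 + 3 - x + x^2 - x^3
<D> = -A^-12 + A^-8 - A^-4 + 3 - A^4 + A^8 - A^12; writhe 0
components 1, writhe 0 (12 crossings)
3-colorings: 27 of 3^12, det 9 — tricolorable
note: V spans 6 powers of x: at least 6 crossings in any diagram


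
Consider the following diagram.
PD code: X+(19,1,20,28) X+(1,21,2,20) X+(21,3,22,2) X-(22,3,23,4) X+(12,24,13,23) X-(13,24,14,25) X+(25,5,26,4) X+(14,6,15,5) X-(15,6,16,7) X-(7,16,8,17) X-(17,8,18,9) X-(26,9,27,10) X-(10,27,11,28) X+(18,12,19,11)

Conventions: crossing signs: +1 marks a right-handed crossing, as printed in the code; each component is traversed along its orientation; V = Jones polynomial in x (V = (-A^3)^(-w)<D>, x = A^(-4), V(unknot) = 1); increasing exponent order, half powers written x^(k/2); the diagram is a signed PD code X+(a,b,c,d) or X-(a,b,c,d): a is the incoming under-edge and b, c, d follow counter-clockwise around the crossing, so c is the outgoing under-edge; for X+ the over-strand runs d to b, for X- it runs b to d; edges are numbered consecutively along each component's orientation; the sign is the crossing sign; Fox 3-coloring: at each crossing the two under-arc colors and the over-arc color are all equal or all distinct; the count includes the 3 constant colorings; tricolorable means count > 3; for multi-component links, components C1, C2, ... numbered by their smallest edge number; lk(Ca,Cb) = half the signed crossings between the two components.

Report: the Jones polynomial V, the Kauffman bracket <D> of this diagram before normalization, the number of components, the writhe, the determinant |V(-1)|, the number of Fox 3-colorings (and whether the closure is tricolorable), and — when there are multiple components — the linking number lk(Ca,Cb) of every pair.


V = -x^-3 + 2x^-2 - 2x^-1 + 3 - 2x + 2x^2 - x^3
<D> = -A^-12 + 2A^-8 - 2A^-4 + 3 - 2A^4 + 2A^8 - A^12 (w = 0)
1 component over 14 crossings, w = 0
3 Fox colorings among 3^14, |V(-1)| = 13: not tricolorable
why: w = 0 shifts under R1 moves; the (-A^3)^(0) factor cancels that in V


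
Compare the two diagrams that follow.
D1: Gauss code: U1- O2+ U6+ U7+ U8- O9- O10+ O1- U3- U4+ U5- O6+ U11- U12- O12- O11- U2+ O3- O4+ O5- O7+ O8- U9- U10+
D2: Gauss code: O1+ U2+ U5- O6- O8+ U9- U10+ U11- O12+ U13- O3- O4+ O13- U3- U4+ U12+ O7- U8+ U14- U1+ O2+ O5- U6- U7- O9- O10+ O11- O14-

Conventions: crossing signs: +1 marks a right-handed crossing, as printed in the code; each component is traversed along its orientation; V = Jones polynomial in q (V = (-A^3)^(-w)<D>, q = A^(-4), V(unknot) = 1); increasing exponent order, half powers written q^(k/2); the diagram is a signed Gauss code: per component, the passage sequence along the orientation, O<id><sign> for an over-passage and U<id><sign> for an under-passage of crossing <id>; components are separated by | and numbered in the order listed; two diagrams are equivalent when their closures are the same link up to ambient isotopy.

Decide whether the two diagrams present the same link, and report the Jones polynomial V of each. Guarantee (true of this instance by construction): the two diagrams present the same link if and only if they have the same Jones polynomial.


equivalent: no
V(D1) = q^-2 - q^-1 + 1 - q + q^2  (w -2, c 12, <D> = A^-14 - A^-10 + A^-6 - A^-2 + A^2)
D2 (bracket A^-6; 14 crossings at w = -2): V = 1
why: 2 values of V(q) split the 2 diagrams


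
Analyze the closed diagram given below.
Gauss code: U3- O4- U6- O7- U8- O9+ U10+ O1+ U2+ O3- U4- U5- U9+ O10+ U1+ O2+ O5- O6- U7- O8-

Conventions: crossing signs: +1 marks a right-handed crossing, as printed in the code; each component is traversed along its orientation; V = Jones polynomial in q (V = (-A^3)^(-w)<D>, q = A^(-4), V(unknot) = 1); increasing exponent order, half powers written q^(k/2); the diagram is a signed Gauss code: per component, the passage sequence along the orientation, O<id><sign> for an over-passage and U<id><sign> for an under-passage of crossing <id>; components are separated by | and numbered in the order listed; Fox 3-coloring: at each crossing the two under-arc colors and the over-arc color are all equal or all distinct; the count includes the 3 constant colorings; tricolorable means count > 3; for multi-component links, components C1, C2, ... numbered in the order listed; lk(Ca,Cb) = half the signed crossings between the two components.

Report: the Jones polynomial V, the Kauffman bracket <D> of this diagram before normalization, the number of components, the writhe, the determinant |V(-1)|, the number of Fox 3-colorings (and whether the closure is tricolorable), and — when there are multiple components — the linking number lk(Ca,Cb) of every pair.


Jones polynomial: V(q) = -q^-5 + q^-4 - q^-3 + 2q^-2 - q^-1 + 2 - q
<D> = -A^-10 + 2A^-6 - A^-2 + 2A^2 - A^6 + A^10 - A^14; writhe -2
components 1, writhe -2 (10 crossings)
3-colorings: 9 of 3^10, det 9 — tricolorable
note: the span of V is 6, forcing >= 6 crossings in any diagram


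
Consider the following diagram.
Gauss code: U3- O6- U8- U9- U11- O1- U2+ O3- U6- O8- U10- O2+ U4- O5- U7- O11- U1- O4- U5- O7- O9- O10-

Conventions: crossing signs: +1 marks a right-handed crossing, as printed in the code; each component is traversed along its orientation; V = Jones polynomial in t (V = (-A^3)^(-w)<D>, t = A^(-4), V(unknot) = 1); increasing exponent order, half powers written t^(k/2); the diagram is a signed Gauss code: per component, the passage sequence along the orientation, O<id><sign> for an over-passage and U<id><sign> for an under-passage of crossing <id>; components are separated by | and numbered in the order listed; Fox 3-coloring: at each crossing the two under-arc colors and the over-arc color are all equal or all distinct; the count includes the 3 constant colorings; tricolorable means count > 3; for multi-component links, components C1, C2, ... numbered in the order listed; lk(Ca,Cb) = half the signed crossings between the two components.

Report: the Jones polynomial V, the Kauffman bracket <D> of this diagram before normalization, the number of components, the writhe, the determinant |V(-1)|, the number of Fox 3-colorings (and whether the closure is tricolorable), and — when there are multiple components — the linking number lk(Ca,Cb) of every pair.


Jones polynomial: V(t) = -t^-12 + 3t^-11 - 5t^-10 + 6t^-9 - 7t^-8 + 6t^-7 - 5t^-6 + 4t^-5 - t^-4 + t^-3
<D> = -A^-15 + A^-11 - 4A^-7 + 5A^-3 - 6A + 7A^5 - 6A^9 + 5A^13 - 3A^17 + A^21; writhe -9
components 1, writhe -9 (11 crossings)
3-colorings: 9 of 3^11, det 39 — tricolorable
note: w = -9 (over 11 crossings) is diagram-only; (-A^3)^(9) removes it from V


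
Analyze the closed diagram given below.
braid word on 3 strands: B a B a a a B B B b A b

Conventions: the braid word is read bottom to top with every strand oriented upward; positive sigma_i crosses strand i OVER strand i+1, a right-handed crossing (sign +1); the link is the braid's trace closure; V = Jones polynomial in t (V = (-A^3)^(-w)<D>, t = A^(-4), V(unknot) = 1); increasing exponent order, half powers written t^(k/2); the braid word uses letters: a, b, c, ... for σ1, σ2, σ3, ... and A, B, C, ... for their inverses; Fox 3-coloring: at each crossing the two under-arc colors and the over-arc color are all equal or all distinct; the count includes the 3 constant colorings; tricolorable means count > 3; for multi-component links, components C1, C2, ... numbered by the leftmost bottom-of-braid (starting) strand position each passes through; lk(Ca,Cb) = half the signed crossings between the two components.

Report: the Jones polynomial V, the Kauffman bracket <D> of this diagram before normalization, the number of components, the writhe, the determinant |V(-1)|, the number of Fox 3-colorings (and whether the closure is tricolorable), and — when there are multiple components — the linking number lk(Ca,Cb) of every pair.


V = -t^-3 + t^-2 - t^-1 + 3 - t + t^2 - t^3
<D> = -A^-12 + A^-8 - A^-4 + 3 - A^4 + A^8 - A^12 (w = 0)
1 component over 12 crossings, w = 0
27 Fox colorings among 3^12, |V(-1)| = 9: tricolorable
why: det 9 = |V(-1)|; divisible by 3, so tricolorable


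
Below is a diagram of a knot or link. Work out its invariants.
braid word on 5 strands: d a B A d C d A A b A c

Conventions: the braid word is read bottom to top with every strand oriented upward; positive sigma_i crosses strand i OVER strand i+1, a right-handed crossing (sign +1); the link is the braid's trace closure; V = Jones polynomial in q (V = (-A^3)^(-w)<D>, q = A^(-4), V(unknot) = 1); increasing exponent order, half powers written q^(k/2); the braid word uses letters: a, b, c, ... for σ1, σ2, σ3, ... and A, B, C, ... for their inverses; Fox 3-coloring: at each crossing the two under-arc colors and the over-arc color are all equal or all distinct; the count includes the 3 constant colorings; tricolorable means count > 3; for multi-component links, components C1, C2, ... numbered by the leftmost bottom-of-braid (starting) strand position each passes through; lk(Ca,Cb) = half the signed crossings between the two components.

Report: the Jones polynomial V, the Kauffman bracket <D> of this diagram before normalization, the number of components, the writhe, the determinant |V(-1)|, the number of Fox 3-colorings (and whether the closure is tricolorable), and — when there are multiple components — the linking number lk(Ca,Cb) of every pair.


V(q) = -q^-3 + q^-2 - q^-1 + 3 - q + q^2 - q^3
bracket: -A^-12 + A^-8 - A^-4 + 3 - A^4 + A^8 - A^12, w = 0
1 component, writhe 0, over 12 crossings
det 9, colorings 27 of 3^12 — tricolorable
observation: w = 0 (over 12 crossings) is diagram-only; (-A^3)^(0) removes it from V


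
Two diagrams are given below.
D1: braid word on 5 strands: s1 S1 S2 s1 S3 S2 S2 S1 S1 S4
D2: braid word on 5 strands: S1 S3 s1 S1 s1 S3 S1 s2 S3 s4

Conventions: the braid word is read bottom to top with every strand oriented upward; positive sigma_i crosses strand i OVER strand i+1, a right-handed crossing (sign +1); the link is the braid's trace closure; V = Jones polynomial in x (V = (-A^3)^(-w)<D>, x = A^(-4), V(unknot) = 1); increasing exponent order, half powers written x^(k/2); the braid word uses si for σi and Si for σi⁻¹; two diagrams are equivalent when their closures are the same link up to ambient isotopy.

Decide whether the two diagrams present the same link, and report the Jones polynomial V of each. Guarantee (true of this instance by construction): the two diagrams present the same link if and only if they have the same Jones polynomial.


equivalent: no
V(D1) = -x^-6 + x^-5 - x^-4 + 2x^-3 - x^-2 + x^-1  (w -6, c 10, <D> = A^-14 - A^-10 + 2A^-6 - A^-2 + A^2 - A^6)
V(D2) = -x^-4 + x^-3 + x^-1  (w -2, c 10, <D> = A^-2 + A^6 - A^10)
why: comparing 2 Jones polynomials yields 2 groups


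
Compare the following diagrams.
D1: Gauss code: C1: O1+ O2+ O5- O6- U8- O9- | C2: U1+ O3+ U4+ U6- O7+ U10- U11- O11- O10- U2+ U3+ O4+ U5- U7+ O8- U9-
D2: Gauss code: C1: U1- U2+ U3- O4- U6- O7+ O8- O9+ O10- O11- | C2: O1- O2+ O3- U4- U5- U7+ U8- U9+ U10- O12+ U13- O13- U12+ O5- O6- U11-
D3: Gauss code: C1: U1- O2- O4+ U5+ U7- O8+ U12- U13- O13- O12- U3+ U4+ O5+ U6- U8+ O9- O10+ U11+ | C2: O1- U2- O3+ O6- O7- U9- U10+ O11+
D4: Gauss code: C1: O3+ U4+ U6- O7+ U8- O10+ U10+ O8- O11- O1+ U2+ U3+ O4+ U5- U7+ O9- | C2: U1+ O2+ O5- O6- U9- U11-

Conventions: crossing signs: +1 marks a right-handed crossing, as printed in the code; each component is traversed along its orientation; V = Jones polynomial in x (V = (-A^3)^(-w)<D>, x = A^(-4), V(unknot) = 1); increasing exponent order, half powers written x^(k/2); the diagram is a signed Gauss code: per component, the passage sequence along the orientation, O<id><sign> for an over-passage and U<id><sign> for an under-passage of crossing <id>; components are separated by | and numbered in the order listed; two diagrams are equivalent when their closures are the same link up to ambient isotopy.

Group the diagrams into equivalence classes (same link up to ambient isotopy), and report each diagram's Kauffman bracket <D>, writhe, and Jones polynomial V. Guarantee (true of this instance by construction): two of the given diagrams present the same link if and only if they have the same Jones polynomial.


grouping into links: {D1, D3, D4} | {D2}
V(D1) = -x^(-3/2) - 2x^(1/2) + x^(3/2) - x^(5/2) + x^(7/2)  (w -1, c 11, <D> = -A^-17 + A^-13 - A^-9 + 2A^-5 + A^3)
V(D2) = -x^(-11/2) + x^(-9/2) - x^(-7/2) - x^(-3/2)  (w -5, c 13, <D> = A^-9 + A^-1 - A^3 + A^7)
V(D3) = -x^(-3/2) - 2x^(1/2) + x^(3/2) - x^(5/2) + x^(7/2)  [13 crossings, <D> = -A^-17 + A^-13 - A^-9 + 2A^-5 + A^3, w = -1]
V(D4) = -x^(-3/2) - 2x^(1/2) + x^(3/2) - x^(5/2) + x^(7/2)  [11 crossings, <D> = -A^-11 + A^-7 - A^-3 + 2A + A^9, w = +1]
why: V(x) takes 2 values over 4 diagrams, fixing the grouping


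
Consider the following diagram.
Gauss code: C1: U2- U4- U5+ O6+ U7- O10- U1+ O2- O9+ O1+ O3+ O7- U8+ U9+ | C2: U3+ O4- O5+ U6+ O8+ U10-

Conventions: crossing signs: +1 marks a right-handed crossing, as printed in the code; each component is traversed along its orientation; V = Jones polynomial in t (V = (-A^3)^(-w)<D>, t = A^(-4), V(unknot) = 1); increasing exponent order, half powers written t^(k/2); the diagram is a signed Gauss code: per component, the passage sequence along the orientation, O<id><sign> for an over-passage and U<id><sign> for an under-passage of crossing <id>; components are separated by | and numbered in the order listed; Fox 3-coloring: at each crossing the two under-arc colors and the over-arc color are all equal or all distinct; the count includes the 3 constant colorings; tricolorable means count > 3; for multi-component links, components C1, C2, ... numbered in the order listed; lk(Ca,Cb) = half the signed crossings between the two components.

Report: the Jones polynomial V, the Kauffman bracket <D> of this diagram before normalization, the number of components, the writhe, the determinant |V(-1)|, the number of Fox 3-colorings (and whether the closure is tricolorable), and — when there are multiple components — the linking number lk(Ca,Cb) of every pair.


Jones polynomial: V(t) = -t^(1/2) - t^(5/2)
<D> = -A^-4 - A^4; writhe +2
components 2, writhe +2 (10 crossings)
linking number lk(C1,C2) = +1
3-colorings: 3 of 3^10, det 2 — not tricolorable
note: span 2 respects span(V) <= c + mu - 1 = 11 for this 2-component diagram
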